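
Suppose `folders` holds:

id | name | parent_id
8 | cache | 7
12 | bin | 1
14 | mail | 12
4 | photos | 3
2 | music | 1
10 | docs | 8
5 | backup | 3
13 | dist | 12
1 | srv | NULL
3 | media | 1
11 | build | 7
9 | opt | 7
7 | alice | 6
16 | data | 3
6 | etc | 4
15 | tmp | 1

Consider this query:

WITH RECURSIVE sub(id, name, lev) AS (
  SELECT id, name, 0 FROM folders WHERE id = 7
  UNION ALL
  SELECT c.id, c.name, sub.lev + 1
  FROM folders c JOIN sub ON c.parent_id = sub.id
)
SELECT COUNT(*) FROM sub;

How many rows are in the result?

Base: id=7 (alice) at lev 0.
Iteration 1: rows with parent_id in {7} -> cache (id 8, lev 1), opt (id 9, lev 1), build (id 11, lev 1).
Iteration 2: rows with parent_id in {8,9,11} -> docs (id 10, lev 2).
Iteration 3: no rows with parent_id in {10}; recursion stops.
Total rows emitted: 5.

5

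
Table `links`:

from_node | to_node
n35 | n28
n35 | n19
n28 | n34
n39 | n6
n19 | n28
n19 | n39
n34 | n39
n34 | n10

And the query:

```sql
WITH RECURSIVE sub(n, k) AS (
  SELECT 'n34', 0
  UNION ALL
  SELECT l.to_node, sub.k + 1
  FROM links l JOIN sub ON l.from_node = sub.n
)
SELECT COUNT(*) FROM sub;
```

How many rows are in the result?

Base: (n34, k=0).
Iteration 1: edges from {n34} -> (n10, k=1), (n39, k=1).
Iteration 2: edges from {n10,n39} -> (n6, k=2).
Iteration 3: no outgoing edges from {n6}; recursion stops.
Total rows emitted: 4.

4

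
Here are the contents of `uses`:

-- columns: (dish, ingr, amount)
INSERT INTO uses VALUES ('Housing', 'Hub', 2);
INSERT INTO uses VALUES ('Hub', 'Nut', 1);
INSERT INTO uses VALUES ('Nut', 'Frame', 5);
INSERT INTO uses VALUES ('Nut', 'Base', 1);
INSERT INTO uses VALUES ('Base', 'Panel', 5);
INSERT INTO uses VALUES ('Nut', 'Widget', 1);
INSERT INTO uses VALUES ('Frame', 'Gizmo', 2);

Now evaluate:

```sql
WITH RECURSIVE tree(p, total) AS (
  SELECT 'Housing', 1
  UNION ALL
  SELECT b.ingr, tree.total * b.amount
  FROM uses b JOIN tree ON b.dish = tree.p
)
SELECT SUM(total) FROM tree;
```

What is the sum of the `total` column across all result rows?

49

Base: (Housing, total=1).
Iteration 1: components of {Housing} -> Hub = 1*2 = 2.
Iteration 2: components of {Hub} -> Nut = 2*1 = 2.
Iteration 3: components of {Nut} -> Base = 2*1 = 2, Frame = 2*5 = 10, Widget = 2*1 = 2.
Iteration 4: components of {Base,Frame,Widget} -> Gizmo = 10*2 = 20, Panel = 2*5 = 10.
Iteration 5: no further components; recursion stops.
SUM(total) = 1 + 2 + 2 + 10 + 2 + 2 + 20 + 10 = 49.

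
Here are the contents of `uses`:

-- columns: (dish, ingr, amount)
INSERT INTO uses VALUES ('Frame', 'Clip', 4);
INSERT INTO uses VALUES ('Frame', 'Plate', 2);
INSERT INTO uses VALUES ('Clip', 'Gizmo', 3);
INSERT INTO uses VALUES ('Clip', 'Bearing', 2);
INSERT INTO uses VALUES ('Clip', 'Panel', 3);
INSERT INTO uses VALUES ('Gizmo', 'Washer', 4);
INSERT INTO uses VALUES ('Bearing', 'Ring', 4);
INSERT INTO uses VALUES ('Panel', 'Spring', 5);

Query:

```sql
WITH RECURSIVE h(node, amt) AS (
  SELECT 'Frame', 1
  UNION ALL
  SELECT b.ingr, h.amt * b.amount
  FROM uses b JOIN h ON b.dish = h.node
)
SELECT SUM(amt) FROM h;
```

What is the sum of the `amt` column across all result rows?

179

Base: (Frame, amt=1).
Iteration 1: components of {Frame} -> Clip = 1*4 = 4, Plate = 1*2 = 2.
Iteration 2: components of {Clip,Plate} -> Bearing = 4*2 = 8, Gizmo = 4*3 = 12, Panel = 4*3 = 12.
Iteration 3: components of {Bearing,Gizmo,Panel} -> Ring = 8*4 = 32, Spring = 12*5 = 60, Washer = 12*4 = 48.
Iteration 4: no further components; recursion stops.
SUM(amt) = 1 + 4 + 2 + 12 + 8 + 12 + 48 + 32 + 60 = 179.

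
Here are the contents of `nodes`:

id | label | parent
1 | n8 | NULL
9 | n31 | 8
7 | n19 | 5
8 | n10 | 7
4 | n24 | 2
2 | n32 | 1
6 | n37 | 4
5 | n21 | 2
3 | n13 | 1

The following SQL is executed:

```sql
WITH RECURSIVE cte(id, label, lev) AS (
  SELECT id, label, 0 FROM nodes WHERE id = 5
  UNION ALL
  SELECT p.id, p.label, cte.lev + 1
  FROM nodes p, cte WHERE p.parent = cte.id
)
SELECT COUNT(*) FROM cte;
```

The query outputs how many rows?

4

Base: id=5 (n21) at lev 0.
Iteration 1: rows with parent in {5} -> n19 (id 7, lev 1).
Iteration 2: rows with parent in {7} -> n10 (id 8, lev 2).
Iteration 3: rows with parent in {8} -> n31 (id 9, lev 3).
Iteration 4: no rows with parent in {9}; recursion stops.
Total rows emitted: 4.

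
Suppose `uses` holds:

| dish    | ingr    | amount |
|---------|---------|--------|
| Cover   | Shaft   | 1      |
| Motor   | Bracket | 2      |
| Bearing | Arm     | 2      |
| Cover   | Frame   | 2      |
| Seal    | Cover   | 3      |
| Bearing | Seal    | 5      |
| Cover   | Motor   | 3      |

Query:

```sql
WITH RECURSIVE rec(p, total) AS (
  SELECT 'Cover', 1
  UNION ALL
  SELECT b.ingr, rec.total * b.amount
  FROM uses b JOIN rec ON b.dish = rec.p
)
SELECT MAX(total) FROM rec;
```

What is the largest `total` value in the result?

Base: (Cover, total=1).
Iteration 1: components of {Cover} -> Frame = 1*2 = 2, Motor = 1*3 = 3, Shaft = 1*1 = 1.
Iteration 2: components of {Frame,Motor,Shaft} -> Bracket = 3*2 = 6.
Iteration 3: no further components; recursion stops.
total values: 1, 2, 3, 1, 6; the maximum is 6.

6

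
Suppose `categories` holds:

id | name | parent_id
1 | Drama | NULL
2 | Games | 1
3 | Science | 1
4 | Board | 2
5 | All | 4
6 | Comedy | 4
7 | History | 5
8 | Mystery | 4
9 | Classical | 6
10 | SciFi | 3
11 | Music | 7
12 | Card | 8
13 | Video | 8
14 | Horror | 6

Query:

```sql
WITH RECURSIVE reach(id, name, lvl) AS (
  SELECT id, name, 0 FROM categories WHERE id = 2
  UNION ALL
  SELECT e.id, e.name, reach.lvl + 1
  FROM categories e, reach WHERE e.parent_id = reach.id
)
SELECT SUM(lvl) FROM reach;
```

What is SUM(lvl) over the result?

Base: id=2 (Games) at lvl 0.
Iteration 1: rows with parent_id in {2} -> Board (id 4, lvl 1).
Iteration 2: rows with parent_id in {4} -> All (id 5, lvl 2), Comedy (id 6, lvl 2), Mystery (id 8, lvl 2).
Iteration 3: rows with parent_id in {5,6,8} -> History (id 7, lvl 3), Classical (id 9, lvl 3), Card (id 12, lvl 3), Video (id 13, lvl 3), Horror (id 14, lvl 3).
Iteration 4: rows with parent_id in {7,9,12,13,14} -> Music (id 11, lvl 4).
Iteration 5: no rows with parent_id in {11}; recursion stops.
SUM(lvl) = 0 + 1 + 2 + 2 + 2 + 3 + 3 + 3 + 3 + 3 + 4 = 26.

26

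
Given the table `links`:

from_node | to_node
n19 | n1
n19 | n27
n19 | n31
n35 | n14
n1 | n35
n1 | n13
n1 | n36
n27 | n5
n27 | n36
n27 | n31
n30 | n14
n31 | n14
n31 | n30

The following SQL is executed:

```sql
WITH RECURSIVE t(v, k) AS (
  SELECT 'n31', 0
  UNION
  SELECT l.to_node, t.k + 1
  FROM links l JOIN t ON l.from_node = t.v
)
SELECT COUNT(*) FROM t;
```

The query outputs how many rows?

4

Base: (n31, k=0).
Iteration 1: edges from {n31} -> (n14, k=1), (n30, k=1).
Iteration 2: edges from {n14,n30} -> (n14, k=2).
Iteration 3: no outgoing edges from {n14}; recursion stops.
Total rows emitted: 4.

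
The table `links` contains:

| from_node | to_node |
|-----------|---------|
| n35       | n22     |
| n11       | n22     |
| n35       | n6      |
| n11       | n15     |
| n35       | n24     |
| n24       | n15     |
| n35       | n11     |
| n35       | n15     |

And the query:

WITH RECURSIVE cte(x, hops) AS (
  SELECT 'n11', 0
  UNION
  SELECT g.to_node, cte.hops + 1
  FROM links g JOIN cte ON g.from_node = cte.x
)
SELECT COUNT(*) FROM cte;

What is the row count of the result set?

Base: (n11, hops=0).
Iteration 1: edges from {n11} -> (n15, hops=1), (n22, hops=1).
Iteration 2: no outgoing edges from {n15,n22}; recursion stops.
Total rows emitted: 3.

3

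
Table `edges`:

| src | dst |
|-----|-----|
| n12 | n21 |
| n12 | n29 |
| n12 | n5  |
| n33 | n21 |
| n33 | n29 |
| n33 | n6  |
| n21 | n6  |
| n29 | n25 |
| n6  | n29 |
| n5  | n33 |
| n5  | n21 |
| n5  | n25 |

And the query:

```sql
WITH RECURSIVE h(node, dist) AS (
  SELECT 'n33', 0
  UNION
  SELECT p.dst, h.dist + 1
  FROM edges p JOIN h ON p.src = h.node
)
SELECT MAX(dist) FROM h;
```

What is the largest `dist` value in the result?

Base: (n33, dist=0).
Iteration 1: edges from {n33} -> (n21, dist=1), (n29, dist=1), (n6, dist=1).
Iteration 2: edges from {n21,n29,n6} -> (n25, dist=2), (n29, dist=2), (n6, dist=2).
Iteration 3: edges from {n25,n29,n6} -> (n25, dist=3), (n29, dist=3).
Iteration 4: edges from {n25,n29} -> (n25, dist=4).
Iteration 5: no outgoing edges from {n25}; recursion stops.
dist values: 0, 1, 1, 1, 2, 2, 2, 3, 3, 4; the maximum is 4.

4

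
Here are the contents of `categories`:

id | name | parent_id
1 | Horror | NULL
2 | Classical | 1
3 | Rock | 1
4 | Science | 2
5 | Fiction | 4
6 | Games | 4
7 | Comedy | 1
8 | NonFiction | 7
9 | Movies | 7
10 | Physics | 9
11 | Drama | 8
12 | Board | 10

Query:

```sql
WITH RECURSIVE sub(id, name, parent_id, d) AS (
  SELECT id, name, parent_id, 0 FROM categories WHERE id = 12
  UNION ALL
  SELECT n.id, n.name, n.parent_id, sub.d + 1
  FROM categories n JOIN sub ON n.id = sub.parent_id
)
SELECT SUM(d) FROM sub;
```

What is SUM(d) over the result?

10

Base: id=12 (Board), parent_id=10, d 0.
Iteration 1: join on id=10 -> Physics (id 10, parent_id=9, d 1).
Iteration 2: join on id=9 -> Movies (id 9, parent_id=7, d 2).
Iteration 3: join on id=7 -> Comedy (id 7, parent_id=1, d 3).
Iteration 4: join on id=1 -> Horror (id 1, parent_id=NULL, d 4).
Iteration 5: parent_id is NULL; no match; recursion stops.
SUM(d) = 0 + 1 + 2 + 3 + 4 = 10.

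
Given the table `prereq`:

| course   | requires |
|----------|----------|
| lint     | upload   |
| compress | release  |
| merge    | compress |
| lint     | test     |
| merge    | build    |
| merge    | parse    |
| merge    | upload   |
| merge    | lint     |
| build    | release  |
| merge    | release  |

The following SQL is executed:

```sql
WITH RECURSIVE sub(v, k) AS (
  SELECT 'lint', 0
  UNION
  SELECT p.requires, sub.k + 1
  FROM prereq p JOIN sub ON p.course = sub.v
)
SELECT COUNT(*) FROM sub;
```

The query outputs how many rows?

3

Base: (lint, k=0).
Iteration 1: edges from {lint} -> (test, k=1), (upload, k=1).
Iteration 2: no outgoing edges from {test,upload}; recursion stops.
Total rows emitted: 3.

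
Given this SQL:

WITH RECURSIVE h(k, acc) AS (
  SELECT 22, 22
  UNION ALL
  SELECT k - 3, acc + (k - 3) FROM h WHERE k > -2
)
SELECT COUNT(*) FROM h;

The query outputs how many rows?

Base: k=22, acc=22.
Iteration 1: 22 > -2 holds -> k = 22 - 3 = 19, acc = 22 + 19 = 41.
Iteration 2: 19 > -2 holds -> k = 19 - 3 = 16, acc = 41 + 16 = 57.
Iteration 3: 16 > -2 holds -> k = 16 - 3 = 13, acc = 57 + 13 = 70.
Iteration 4: 13 > -2 holds -> k = 13 - 3 = 10, acc = 70 + 10 = 80.
Iteration 5: 10 > -2 holds -> k = 10 - 3 = 7, acc = 80 + 7 = 87.
Iteration 6: 7 > -2 holds -> k = 7 - 3 = 4, acc = 87 + 4 = 91.
Iteration 7: 4 > -2 holds -> k = 4 - 3 = 1, acc = 91 + 1 = 92.
Iteration 8: 1 > -2 holds -> k = 1 - 3 = -2, acc = 92 + -2 = 90.
Iteration 9: -2 > -2 fails; recursion stops.
Total rows emitted: 9.

9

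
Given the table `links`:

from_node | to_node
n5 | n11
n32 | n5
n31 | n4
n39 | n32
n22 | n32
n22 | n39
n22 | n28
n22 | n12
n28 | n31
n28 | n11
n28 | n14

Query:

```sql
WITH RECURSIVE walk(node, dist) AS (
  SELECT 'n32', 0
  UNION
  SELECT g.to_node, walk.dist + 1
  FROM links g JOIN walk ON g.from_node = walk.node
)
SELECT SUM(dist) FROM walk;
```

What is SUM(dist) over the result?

3

Base: (n32, dist=0).
Iteration 1: edges from {n32} -> (n5, dist=1).
Iteration 2: edges from {n5} -> (n11, dist=2).
Iteration 3: no outgoing edges from {n11}; recursion stops.
SUM(dist) = 0 + 1 + 2 = 3.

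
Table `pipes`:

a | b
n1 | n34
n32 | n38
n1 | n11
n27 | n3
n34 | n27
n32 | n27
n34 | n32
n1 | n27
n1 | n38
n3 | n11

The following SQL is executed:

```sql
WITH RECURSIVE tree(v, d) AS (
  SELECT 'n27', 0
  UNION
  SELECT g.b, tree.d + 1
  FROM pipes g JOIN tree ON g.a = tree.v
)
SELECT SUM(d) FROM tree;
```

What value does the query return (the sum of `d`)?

Base: (n27, d=0).
Iteration 1: edges from {n27} -> (n3, d=1).
Iteration 2: edges from {n3} -> (n11, d=2).
Iteration 3: no outgoing edges from {n11}; recursion stops.
SUM(d) = 0 + 1 + 2 = 3.

3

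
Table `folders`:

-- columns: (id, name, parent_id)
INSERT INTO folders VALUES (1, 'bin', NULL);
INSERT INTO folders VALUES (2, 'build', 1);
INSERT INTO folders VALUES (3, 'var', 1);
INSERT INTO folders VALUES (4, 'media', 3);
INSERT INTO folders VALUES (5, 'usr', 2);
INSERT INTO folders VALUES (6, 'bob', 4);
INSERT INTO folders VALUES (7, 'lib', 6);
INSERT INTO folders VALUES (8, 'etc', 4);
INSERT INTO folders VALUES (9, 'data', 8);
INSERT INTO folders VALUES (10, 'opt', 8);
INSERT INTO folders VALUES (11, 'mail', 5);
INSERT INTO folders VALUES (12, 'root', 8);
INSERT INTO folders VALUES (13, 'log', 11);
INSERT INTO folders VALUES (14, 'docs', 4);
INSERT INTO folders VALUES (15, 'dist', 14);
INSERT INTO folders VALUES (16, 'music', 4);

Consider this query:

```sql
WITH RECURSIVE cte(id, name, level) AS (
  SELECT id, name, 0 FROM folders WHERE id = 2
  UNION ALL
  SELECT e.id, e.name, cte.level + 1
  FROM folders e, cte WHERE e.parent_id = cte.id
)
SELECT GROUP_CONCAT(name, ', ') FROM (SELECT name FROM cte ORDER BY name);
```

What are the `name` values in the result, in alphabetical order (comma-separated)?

Base: id=2 (build) at level 0.
Iteration 1: rows with parent_id in {2} -> usr (id 5, level 1).
Iteration 2: rows with parent_id in {5} -> mail (id 11, level 2).
Iteration 3: rows with parent_id in {11} -> log (id 13, level 3).
Iteration 4: no rows with parent_id in {13}; recursion stops.

build, log, mail, usr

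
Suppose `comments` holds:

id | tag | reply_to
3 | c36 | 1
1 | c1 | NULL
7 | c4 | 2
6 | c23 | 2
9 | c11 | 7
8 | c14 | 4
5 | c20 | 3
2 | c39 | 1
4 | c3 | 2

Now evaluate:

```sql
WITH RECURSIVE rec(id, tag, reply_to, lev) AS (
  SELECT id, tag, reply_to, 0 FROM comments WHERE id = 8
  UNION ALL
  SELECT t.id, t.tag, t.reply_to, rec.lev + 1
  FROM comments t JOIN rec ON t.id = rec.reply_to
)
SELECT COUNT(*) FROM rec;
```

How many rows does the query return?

Base: id=8 (c14), reply_to=4, lev 0.
Iteration 1: join on id=4 -> c3 (id 4, reply_to=2, lev 1).
Iteration 2: join on id=2 -> c39 (id 2, reply_to=1, lev 2).
Iteration 3: join on id=1 -> c1 (id 1, reply_to=NULL, lev 3).
Iteration 4: reply_to is NULL; no match; recursion stops.
Total rows emitted: 4.

4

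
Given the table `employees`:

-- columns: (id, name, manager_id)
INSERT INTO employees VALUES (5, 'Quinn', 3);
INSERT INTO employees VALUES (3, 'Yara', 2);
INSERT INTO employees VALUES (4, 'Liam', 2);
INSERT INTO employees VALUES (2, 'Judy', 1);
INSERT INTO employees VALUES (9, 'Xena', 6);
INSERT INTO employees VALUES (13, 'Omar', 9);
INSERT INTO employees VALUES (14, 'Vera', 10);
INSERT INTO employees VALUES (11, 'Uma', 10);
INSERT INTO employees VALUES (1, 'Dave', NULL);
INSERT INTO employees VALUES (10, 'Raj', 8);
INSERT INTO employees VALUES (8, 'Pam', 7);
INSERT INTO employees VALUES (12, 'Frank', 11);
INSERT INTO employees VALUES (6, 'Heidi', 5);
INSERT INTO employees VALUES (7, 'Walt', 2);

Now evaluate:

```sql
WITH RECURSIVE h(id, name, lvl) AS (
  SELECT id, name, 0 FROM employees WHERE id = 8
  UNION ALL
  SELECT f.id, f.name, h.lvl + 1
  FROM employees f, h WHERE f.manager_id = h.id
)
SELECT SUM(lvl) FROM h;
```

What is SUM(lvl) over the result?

Base: id=8 (Pam) at lvl 0.
Iteration 1: rows with manager_id in {8} -> Raj (id 10, lvl 1).
Iteration 2: rows with manager_id in {10} -> Uma (id 11, lvl 2), Vera (id 14, lvl 2).
Iteration 3: rows with manager_id in {11,14} -> Frank (id 12, lvl 3).
Iteration 4: no rows with manager_id in {12}; recursion stops.
SUM(lvl) = 0 + 1 + 2 + 2 + 3 = 8.

8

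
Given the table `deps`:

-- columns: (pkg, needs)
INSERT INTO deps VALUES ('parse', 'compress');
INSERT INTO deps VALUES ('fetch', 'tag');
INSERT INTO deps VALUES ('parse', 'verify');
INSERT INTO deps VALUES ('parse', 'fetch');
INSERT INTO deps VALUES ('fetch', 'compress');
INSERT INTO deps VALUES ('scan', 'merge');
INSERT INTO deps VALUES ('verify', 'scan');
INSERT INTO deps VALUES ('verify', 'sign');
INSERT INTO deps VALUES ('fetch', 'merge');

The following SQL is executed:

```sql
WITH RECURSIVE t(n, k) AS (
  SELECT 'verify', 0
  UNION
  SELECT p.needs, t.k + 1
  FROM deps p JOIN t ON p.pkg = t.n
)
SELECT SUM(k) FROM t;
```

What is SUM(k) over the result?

Base: (verify, k=0).
Iteration 1: edges from {verify} -> (scan, k=1), (sign, k=1).
Iteration 2: edges from {scan,sign} -> (merge, k=2).
Iteration 3: no outgoing edges from {merge}; recursion stops.
SUM(k) = 0 + 1 + 1 + 2 = 4.

4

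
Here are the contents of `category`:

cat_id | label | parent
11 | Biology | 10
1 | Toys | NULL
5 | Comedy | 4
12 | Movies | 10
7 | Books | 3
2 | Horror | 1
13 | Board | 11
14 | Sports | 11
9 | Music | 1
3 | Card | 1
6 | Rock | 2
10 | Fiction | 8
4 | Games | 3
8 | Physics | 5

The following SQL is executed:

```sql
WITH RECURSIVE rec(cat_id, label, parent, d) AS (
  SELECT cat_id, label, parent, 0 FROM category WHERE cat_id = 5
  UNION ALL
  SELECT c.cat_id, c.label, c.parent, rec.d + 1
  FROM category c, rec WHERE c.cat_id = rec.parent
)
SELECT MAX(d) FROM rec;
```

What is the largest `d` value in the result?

Base: cat_id=5 (Comedy), parent=4, d 0.
Iteration 1: join on cat_id=4 -> Games (id 4, parent=3, d 1).
Iteration 2: join on cat_id=3 -> Card (id 3, parent=1, d 2).
Iteration 3: join on cat_id=1 -> Toys (id 1, parent=NULL, d 3).
Iteration 4: parent is NULL; no match; recursion stops.
d values: 0, 1, 2, 3; the maximum is 3.

3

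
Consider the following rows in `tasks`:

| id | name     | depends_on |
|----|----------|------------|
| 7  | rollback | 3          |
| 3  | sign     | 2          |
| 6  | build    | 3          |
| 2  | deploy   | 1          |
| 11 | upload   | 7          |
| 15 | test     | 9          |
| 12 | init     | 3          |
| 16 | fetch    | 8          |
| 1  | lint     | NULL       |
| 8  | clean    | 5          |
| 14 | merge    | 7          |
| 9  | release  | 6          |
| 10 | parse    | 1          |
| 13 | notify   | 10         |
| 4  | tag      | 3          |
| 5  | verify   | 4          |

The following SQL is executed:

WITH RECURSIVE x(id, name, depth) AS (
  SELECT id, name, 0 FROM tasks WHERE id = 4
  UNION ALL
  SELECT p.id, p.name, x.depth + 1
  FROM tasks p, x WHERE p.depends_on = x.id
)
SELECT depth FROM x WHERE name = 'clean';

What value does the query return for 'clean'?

Base: id=4 (tag) at depth 0.
Iteration 1: rows with depends_on in {4} -> verify (id 5, depth 1).
Iteration 2: rows with depends_on in {5} -> clean (id 8, depth 2).
Iteration 3: rows with depends_on in {8} -> fetch (id 16, depth 3).
Iteration 4: no rows with depends_on in {16}; recursion stops.

2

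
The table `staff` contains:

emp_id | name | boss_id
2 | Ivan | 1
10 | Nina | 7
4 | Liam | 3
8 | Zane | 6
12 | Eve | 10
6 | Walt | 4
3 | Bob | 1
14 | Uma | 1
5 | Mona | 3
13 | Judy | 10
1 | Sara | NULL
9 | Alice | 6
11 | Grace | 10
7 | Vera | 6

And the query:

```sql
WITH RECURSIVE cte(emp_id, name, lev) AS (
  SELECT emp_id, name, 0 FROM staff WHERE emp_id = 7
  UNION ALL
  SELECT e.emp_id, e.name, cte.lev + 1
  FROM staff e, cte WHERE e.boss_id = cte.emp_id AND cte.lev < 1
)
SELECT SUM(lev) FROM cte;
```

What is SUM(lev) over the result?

Base: emp_id=7 (Vera) at lev 0.
Iteration 1: rows with boss_id in {7} -> Nina (id 10, lev 1).
Iteration 2: lev < 1 fails for all current rows; recursion stops.
SUM(lev) = 0 + 1 = 1.

1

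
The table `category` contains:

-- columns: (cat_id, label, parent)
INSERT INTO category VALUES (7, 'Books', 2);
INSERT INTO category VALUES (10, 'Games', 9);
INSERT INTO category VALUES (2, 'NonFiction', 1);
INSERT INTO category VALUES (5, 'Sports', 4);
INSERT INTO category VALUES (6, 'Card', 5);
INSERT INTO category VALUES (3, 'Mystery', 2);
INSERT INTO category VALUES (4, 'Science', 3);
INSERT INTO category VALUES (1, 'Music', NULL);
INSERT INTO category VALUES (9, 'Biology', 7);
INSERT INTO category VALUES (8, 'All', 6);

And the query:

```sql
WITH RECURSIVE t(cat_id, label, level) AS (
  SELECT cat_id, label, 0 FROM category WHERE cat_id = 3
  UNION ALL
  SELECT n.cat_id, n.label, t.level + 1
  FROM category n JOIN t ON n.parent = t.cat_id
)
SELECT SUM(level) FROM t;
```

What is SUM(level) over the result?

10

Base: cat_id=3 (Mystery) at level 0.
Iteration 1: rows with parent in {3} -> Science (id 4, level 1).
Iteration 2: rows with parent in {4} -> Sports (id 5, level 2).
Iteration 3: rows with parent in {5} -> Card (id 6, level 3).
Iteration 4: rows with parent in {6} -> All (id 8, level 4).
Iteration 5: no rows with parent in {8}; recursion stops.
SUM(level) = 0 + 1 + 2 + 3 + 4 = 10.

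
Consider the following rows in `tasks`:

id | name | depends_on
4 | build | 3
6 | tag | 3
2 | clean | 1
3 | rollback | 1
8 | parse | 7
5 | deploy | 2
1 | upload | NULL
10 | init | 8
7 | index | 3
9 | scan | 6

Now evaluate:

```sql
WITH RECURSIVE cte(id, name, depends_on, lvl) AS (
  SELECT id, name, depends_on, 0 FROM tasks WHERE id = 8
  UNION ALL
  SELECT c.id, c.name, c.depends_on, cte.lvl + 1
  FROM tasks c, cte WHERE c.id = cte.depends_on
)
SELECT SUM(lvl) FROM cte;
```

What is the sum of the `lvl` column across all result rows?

6

Base: id=8 (parse), depends_on=7, lvl 0.
Iteration 1: join on id=7 -> index (id 7, depends_on=3, lvl 1).
Iteration 2: join on id=3 -> rollback (id 3, depends_on=1, lvl 2).
Iteration 3: join on id=1 -> upload (id 1, depends_on=NULL, lvl 3).
Iteration 4: depends_on is NULL; no match; recursion stops.
SUM(lvl) = 0 + 1 + 2 + 3 = 6.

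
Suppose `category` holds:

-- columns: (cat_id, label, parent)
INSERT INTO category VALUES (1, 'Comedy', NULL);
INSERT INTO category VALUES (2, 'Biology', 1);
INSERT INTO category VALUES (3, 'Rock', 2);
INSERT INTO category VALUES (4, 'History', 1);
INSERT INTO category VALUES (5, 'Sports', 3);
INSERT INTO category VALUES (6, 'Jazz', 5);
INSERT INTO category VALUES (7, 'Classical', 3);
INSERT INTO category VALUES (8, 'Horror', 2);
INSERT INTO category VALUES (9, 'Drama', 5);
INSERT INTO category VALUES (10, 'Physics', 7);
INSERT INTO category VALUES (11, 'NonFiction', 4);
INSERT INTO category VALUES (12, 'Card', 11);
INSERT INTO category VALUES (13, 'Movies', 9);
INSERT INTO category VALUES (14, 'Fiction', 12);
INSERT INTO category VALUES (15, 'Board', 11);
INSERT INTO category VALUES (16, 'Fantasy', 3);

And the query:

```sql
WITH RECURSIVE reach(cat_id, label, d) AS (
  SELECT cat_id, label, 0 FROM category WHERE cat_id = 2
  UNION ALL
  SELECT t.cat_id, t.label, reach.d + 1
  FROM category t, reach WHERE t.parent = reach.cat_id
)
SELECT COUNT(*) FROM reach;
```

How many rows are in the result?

10

Base: cat_id=2 (Biology) at d 0.
Iteration 1: rows with parent in {2} -> Rock (id 3, d 1), Horror (id 8, d 1).
Iteration 2: rows with parent in {3,8} -> Sports (id 5, d 2), Classical (id 7, d 2), Fantasy (id 16, d 2).
Iteration 3: rows with parent in {5,7,16} -> Jazz (id 6, d 3), Drama (id 9, d 3), Physics (id 10, d 3).
Iteration 4: rows with parent in {6,9,10} -> Movies (id 13, d 4).
Iteration 5: no rows with parent in {13}; recursion stops.
Total rows emitted: 10.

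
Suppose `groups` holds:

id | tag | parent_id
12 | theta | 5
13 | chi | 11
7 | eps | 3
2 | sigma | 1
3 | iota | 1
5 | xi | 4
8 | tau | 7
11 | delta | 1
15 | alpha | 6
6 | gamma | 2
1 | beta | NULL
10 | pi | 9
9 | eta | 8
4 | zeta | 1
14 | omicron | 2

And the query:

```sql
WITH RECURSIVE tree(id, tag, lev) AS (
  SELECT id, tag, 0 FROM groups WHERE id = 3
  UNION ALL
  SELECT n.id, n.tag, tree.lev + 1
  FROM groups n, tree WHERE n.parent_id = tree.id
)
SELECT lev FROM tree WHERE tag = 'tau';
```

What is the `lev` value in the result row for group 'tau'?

2

Base: id=3 (iota) at lev 0.
Iteration 1: rows with parent_id in {3} -> eps (id 7, lev 1).
Iteration 2: rows with parent_id in {7} -> tau (id 8, lev 2).
Iteration 3: rows with parent_id in {8} -> eta (id 9, lev 3).
Iteration 4: rows with parent_id in {9} -> pi (id 10, lev 4).
Iteration 5: no rows with parent_id in {10}; recursion stops.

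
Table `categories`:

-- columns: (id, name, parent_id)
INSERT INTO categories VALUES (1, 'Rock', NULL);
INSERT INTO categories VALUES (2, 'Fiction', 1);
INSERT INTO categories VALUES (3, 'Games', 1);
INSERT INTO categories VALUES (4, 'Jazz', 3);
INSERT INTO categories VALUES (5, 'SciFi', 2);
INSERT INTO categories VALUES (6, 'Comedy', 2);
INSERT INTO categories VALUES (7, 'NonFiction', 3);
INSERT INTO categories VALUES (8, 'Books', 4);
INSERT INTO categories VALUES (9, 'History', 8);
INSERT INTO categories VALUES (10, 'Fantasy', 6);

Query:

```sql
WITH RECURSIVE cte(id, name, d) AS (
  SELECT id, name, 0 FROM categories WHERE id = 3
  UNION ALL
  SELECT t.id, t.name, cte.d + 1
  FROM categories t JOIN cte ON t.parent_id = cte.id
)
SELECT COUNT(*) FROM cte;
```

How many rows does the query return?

5

Base: id=3 (Games) at d 0.
Iteration 1: rows with parent_id in {3} -> Jazz (id 4, d 1), NonFiction (id 7, d 1).
Iteration 2: rows with parent_id in {4,7} -> Books (id 8, d 2).
Iteration 3: rows with parent_id in {8} -> History (id 9, d 3).
Iteration 4: no rows with parent_id in {9}; recursion stops.
Total rows emitted: 5.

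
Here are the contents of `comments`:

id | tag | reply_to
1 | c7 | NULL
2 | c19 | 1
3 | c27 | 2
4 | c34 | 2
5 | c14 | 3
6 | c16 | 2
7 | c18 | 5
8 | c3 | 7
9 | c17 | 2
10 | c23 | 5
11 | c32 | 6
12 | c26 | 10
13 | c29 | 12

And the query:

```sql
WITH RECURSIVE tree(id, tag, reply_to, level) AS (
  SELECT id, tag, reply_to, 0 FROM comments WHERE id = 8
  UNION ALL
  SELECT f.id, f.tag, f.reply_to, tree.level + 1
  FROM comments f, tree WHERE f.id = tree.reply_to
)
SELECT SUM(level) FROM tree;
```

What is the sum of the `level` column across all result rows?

15

Base: id=8 (c3), reply_to=7, level 0.
Iteration 1: join on id=7 -> c18 (id 7, reply_to=5, level 1).
Iteration 2: join on id=5 -> c14 (id 5, reply_to=3, level 2).
Iteration 3: join on id=3 -> c27 (id 3, reply_to=2, level 3).
Iteration 4: join on id=2 -> c19 (id 2, reply_to=1, level 4).
Iteration 5: join on id=1 -> c7 (id 1, reply_to=NULL, level 5).
Iteration 6: reply_to is NULL; no match; recursion stops.
SUM(level) = 0 + 1 + 2 + 3 + 4 + 5 = 15.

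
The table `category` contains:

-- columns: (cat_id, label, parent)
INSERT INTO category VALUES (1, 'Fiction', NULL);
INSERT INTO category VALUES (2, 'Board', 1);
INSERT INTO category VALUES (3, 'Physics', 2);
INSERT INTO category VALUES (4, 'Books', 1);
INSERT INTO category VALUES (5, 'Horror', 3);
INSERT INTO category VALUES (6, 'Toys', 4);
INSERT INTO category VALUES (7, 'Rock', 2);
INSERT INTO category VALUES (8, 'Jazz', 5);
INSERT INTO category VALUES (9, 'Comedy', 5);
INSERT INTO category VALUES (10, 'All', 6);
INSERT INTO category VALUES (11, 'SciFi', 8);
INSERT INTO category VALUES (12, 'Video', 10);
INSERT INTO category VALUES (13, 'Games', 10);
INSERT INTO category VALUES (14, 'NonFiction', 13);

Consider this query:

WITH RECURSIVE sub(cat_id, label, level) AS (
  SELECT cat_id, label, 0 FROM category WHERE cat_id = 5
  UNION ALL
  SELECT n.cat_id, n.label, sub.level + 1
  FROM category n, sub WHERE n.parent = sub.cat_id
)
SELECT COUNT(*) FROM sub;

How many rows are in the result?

4

Base: cat_id=5 (Horror) at level 0.
Iteration 1: rows with parent in {5} -> Jazz (id 8, level 1), Comedy (id 9, level 1).
Iteration 2: rows with parent in {8,9} -> SciFi (id 11, level 2).
Iteration 3: no rows with parent in {11}; recursion stops.
Total rows emitted: 4.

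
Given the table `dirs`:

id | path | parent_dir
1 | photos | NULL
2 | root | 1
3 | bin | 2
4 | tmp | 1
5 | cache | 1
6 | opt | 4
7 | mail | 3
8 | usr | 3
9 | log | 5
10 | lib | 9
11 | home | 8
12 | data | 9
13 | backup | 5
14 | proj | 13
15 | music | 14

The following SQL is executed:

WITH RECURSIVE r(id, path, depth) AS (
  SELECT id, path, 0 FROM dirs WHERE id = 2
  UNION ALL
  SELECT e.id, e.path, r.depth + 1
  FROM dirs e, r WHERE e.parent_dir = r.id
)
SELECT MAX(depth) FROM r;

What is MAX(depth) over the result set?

Base: id=2 (root) at depth 0.
Iteration 1: rows with parent_dir in {2} -> bin (id 3, depth 1).
Iteration 2: rows with parent_dir in {3} -> mail (id 7, depth 2), usr (id 8, depth 2).
Iteration 3: rows with parent_dir in {7,8} -> home (id 11, depth 3).
Iteration 4: no rows with parent_dir in {11}; recursion stops.
depth values: 0, 1, 2, 2, 3; the maximum is 3.

3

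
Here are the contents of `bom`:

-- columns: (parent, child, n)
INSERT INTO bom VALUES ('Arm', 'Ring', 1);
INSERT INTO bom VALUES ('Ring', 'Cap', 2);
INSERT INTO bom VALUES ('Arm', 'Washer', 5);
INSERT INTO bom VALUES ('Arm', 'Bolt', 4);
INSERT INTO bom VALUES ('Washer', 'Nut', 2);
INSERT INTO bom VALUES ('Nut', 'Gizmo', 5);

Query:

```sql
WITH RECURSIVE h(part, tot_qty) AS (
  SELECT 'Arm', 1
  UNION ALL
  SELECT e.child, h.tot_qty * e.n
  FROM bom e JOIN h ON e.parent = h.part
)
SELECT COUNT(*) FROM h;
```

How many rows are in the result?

7

Base: (Arm, tot_qty=1).
Iteration 1: components of {Arm} -> Bolt = 1*4 = 4, Ring = 1*1 = 1, Washer = 1*5 = 5.
Iteration 2: components of {Bolt,Ring,Washer} -> Cap = 1*2 = 2, Nut = 5*2 = 10.
Iteration 3: components of {Cap,Nut} -> Gizmo = 10*5 = 50.
Iteration 4: no further components; recursion stops.
Total rows emitted: 7.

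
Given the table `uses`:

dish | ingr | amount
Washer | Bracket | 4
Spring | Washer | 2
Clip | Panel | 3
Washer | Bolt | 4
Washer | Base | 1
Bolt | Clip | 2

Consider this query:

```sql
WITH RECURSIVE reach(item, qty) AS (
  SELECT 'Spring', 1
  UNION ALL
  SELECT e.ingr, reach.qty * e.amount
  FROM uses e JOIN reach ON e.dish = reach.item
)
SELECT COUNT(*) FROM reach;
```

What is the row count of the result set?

Base: (Spring, qty=1).
Iteration 1: components of {Spring} -> Washer = 1*2 = 2.
Iteration 2: components of {Washer} -> Base = 2*1 = 2, Bolt = 2*4 = 8, Bracket = 2*4 = 8.
Iteration 3: components of {Base,Bolt,Bracket} -> Clip = 8*2 = 16.
Iteration 4: components of {Clip} -> Panel = 16*3 = 48.
Iteration 5: no further components; recursion stops.
Total rows emitted: 7.

7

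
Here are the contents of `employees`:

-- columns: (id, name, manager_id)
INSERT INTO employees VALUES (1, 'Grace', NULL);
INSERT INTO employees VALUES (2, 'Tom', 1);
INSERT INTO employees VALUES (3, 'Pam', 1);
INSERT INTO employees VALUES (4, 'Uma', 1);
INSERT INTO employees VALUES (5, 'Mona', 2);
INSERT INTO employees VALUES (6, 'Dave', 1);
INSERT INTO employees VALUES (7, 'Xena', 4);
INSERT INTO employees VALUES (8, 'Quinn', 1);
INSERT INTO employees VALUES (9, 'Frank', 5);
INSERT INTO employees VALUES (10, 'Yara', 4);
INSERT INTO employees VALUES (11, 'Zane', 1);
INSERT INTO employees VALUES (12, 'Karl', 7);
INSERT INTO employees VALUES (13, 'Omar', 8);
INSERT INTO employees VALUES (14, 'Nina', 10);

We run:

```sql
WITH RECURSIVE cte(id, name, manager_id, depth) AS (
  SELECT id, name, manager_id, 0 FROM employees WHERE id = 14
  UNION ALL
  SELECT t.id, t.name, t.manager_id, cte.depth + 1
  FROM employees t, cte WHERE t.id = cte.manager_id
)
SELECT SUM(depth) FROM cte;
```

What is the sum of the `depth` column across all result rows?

6

Base: id=14 (Nina), manager_id=10, depth 0.
Iteration 1: join on id=10 -> Yara (id 10, manager_id=4, depth 1).
Iteration 2: join on id=4 -> Uma (id 4, manager_id=1, depth 2).
Iteration 3: join on id=1 -> Grace (id 1, manager_id=NULL, depth 3).
Iteration 4: manager_id is NULL; no match; recursion stops.
SUM(depth) = 0 + 1 + 2 + 3 = 6.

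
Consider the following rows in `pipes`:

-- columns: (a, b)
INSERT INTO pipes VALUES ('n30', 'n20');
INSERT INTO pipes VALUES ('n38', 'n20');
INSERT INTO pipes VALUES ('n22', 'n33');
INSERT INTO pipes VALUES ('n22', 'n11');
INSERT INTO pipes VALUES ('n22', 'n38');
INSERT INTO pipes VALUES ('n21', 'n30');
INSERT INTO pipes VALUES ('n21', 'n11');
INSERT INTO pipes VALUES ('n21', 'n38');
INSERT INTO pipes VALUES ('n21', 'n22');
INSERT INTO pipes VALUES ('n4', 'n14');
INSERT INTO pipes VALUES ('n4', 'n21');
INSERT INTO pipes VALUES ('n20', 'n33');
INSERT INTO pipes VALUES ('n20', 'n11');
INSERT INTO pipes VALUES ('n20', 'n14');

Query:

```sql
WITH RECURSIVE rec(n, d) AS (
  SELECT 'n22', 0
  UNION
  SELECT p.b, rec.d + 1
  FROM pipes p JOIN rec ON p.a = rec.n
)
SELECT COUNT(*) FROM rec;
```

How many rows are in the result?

8

Base: (n22, d=0).
Iteration 1: edges from {n22} -> (n11, d=1), (n33, d=1), (n38, d=1).
Iteration 2: edges from {n11,n33,n38} -> (n20, d=2).
Iteration 3: edges from {n20} -> (n11, d=3), (n14, d=3), (n33, d=3).
Iteration 4: no outgoing edges from {n11,n14,n33}; recursion stops.
Total rows emitted: 8.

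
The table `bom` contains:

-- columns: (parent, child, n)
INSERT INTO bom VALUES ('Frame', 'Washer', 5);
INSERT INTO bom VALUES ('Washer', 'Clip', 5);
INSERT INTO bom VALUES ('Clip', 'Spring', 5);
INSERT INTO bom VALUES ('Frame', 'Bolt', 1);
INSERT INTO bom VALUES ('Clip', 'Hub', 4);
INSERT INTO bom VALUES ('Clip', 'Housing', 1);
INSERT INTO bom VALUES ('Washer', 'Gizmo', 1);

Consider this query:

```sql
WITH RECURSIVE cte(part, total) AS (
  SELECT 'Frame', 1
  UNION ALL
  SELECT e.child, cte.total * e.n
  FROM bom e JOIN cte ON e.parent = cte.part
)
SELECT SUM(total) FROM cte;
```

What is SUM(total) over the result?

287

Base: (Frame, total=1).
Iteration 1: components of {Frame} -> Bolt = 1*1 = 1, Washer = 1*5 = 5.
Iteration 2: components of {Bolt,Washer} -> Clip = 5*5 = 25, Gizmo = 5*1 = 5.
Iteration 3: components of {Clip,Gizmo} -> Housing = 25*1 = 25, Hub = 25*4 = 100, Spring = 25*5 = 125.
Iteration 4: no further components; recursion stops.
SUM(total) = 1 + 5 + 1 + 25 + 5 + 125 + 100 + 25 = 287.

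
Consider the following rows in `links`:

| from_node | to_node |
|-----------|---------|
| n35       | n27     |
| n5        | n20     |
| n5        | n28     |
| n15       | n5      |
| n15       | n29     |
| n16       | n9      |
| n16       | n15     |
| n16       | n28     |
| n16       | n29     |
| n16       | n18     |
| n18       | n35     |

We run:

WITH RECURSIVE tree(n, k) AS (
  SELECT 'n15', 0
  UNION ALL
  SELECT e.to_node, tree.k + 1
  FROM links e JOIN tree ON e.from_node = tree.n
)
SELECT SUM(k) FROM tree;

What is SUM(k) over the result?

6

Base: (n15, k=0).
Iteration 1: edges from {n15} -> (n29, k=1), (n5, k=1).
Iteration 2: edges from {n29,n5} -> (n20, k=2), (n28, k=2).
Iteration 3: no outgoing edges from {n20,n28}; recursion stops.
SUM(k) = 0 + 1 + 1 + 2 + 2 = 6.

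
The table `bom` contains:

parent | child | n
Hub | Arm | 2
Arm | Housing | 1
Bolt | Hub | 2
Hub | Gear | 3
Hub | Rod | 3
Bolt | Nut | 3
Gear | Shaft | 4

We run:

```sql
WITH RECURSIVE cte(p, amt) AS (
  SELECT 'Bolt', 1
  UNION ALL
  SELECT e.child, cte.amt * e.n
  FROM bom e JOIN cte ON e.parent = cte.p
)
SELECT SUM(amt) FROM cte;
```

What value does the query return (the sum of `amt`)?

50

Base: (Bolt, amt=1).
Iteration 1: components of {Bolt} -> Hub = 1*2 = 2, Nut = 1*3 = 3.
Iteration 2: components of {Hub,Nut} -> Arm = 2*2 = 4, Gear = 2*3 = 6, Rod = 2*3 = 6.
Iteration 3: components of {Arm,Gear,Rod} -> Housing = 4*1 = 4, Shaft = 6*4 = 24.
Iteration 4: no further components; recursion stops.
SUM(amt) = 1 + 2 + 3 + 4 + 6 + 6 + 4 + 24 = 50.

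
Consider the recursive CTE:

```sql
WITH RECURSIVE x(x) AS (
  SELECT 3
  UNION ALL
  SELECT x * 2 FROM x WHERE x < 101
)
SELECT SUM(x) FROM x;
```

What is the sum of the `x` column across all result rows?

381

Base: x=3.
Iteration 1: 3 < 101 holds -> x = 3 * 2 = 6.
Iteration 2: 6 < 101 holds -> x = 6 * 2 = 12.
Iteration 3: 12 < 101 holds -> x = 12 * 2 = 24.
Iteration 4: 24 < 101 holds -> x = 24 * 2 = 48.
Iteration 5: 48 < 101 holds -> x = 48 * 2 = 96.
Iteration 6: 96 < 101 holds -> x = 96 * 2 = 192.
Iteration 7: 192 < 101 fails; recursion stops.
SUM(x) = 3 + 6 + 12 + 24 + 48 + 96 + 192 = 381.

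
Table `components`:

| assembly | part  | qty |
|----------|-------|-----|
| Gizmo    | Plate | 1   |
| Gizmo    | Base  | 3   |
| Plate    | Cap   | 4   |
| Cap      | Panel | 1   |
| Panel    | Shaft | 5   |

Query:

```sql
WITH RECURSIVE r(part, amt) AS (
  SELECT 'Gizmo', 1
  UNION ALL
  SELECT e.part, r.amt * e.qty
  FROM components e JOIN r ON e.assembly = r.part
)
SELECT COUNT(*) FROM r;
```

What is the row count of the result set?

Base: (Gizmo, amt=1).
Iteration 1: components of {Gizmo} -> Base = 1*3 = 3, Plate = 1*1 = 1.
Iteration 2: components of {Base,Plate} -> Cap = 1*4 = 4.
Iteration 3: components of {Cap} -> Panel = 4*1 = 4.
Iteration 4: components of {Panel} -> Shaft = 4*5 = 20.
Iteration 5: no further components; recursion stops.
Total rows emitted: 6.

6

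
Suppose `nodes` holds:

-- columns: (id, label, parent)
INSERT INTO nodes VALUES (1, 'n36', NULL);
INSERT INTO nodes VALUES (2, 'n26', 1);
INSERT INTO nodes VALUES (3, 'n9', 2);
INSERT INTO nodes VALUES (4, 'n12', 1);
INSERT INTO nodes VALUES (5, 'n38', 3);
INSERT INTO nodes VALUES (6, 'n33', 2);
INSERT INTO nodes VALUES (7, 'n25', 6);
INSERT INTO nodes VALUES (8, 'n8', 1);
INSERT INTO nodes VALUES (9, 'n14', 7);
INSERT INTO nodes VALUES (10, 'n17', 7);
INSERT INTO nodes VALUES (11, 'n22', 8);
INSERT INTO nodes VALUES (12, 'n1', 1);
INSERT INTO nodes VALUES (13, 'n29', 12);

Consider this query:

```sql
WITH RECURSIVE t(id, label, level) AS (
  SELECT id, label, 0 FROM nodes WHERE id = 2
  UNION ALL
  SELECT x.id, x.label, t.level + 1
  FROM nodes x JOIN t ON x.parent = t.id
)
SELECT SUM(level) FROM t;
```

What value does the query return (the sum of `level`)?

Base: id=2 (n26) at level 0.
Iteration 1: rows with parent in {2} -> n9 (id 3, level 1), n33 (id 6, level 1).
Iteration 2: rows with parent in {3,6} -> n38 (id 5, level 2), n25 (id 7, level 2).
Iteration 3: rows with parent in {5,7} -> n14 (id 9, level 3), n17 (id 10, level 3).
Iteration 4: no rows with parent in {9,10}; recursion stops.
SUM(level) = 0 + 1 + 1 + 2 + 2 + 3 + 3 = 12.

12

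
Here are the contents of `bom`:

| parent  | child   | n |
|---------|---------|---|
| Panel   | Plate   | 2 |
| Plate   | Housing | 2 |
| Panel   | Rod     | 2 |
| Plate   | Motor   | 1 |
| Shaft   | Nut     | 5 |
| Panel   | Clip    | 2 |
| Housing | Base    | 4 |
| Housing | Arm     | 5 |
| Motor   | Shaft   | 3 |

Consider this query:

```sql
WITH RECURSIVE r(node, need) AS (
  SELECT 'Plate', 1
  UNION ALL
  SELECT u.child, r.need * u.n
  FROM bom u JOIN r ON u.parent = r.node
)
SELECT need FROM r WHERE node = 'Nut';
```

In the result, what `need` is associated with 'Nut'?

Base: (Plate, need=1).
Iteration 1: components of {Plate} -> Housing = 1*2 = 2, Motor = 1*1 = 1.
Iteration 2: components of {Housing,Motor} -> Arm = 2*5 = 10, Base = 2*4 = 8, Shaft = 1*3 = 3.
Iteration 3: components of {Arm,Base,Shaft} -> Nut = 3*5 = 15.
Iteration 4: no further components; recursion stops.

15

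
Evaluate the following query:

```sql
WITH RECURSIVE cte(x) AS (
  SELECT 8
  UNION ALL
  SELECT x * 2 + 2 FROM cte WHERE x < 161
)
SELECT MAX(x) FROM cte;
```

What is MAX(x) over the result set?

318

Base: x=8.
Iteration 1: 8 < 161 holds -> x = 8 * 2 + 2 = 18.
Iteration 2: 18 < 161 holds -> x = 18 * 2 + 2 = 38.
Iteration 3: 38 < 161 holds -> x = 38 * 2 + 2 = 78.
Iteration 4: 78 < 161 holds -> x = 78 * 2 + 2 = 158.
Iteration 5: 158 < 161 holds -> x = 158 * 2 + 2 = 318.
Iteration 6: 318 < 161 fails; recursion stops.
x values: 8, 18, 38, 78, 158, 318; the maximum is 318.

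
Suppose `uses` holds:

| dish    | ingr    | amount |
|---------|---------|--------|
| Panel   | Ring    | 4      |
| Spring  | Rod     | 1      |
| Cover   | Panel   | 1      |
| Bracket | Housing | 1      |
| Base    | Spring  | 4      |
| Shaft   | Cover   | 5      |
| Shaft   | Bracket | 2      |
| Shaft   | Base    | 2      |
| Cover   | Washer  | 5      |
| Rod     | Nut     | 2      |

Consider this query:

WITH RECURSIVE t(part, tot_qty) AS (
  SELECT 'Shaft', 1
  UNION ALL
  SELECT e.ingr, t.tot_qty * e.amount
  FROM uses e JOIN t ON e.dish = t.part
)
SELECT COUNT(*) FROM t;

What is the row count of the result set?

11

Base: (Shaft, tot_qty=1).
Iteration 1: components of {Shaft} -> Base = 1*2 = 2, Bracket = 1*2 = 2, Cover = 1*5 = 5.
Iteration 2: components of {Base,Bracket,Cover} -> Housing = 2*1 = 2, Panel = 5*1 = 5, Spring = 2*4 = 8, Washer = 5*5 = 25.
Iteration 3: components of {Housing,Panel,Spring,Washer} -> Ring = 5*4 = 20, Rod = 8*1 = 8.
Iteration 4: components of {Ring,Rod} -> Nut = 8*2 = 16.
Iteration 5: no further components; recursion stops.
Total rows emitted: 11.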